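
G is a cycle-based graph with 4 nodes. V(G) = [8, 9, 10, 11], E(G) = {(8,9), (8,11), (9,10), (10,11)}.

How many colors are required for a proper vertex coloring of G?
Clique number ω(G) = 2 (lower bound: χ ≥ ω).
The graph is bipartite (no odd cycle), so 2 colors suffice: χ(G) = 2.
A valid 2-coloring: color 1: [9, 11]; color 2: [8, 10].

χ(G) = 2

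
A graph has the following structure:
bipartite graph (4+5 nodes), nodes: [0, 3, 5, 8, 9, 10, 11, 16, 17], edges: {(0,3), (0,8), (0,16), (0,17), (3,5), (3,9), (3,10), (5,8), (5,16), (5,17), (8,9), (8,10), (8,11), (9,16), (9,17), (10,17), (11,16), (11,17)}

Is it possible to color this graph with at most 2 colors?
A valid 2-coloring: color 1: [3, 8, 16, 17]; color 2: [0, 5, 9, 10, 11].
(χ(G) = 2 ≤ 2.)

Yes, G is 2-colorable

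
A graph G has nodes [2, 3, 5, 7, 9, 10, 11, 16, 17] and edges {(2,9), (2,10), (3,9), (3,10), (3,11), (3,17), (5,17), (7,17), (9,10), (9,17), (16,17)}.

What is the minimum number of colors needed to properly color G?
Clique number ω(G) = 3 (lower bound: χ ≥ ω).
The clique on [3, 9, 17] has size 3, forcing χ ≥ 3, and the coloring below uses 3 colors, so χ(G) = 3.
A valid 3-coloring: color 1: [10, 11, 17]; color 2: [2, 3, 5, 7, 16]; color 3: [9].

χ(G) = 3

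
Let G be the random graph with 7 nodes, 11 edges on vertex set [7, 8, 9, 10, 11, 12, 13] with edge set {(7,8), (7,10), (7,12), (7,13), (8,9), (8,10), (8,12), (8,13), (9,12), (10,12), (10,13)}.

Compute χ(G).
Clique number ω(G) = 4 (lower bound: χ ≥ ω).
The clique on [7, 8, 10, 12] has size 4, forcing χ ≥ 4, and the coloring below uses 4 colors, so χ(G) = 4.
A valid 4-coloring: color 1: [8, 11]; color 2: [12, 13]; color 3: [7, 9]; color 4: [10].

χ(G) = 4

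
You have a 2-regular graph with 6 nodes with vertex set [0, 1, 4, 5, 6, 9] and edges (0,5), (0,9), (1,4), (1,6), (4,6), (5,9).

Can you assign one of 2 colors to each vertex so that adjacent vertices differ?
No, G is not 2-colorable

The clique on vertices [0, 5, 9] has size 3 > 2, so it alone needs 3 colors.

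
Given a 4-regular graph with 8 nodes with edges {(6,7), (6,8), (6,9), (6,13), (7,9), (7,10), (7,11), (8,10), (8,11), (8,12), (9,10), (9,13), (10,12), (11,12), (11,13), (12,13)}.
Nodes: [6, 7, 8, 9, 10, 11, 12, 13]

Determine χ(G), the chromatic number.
Clique number ω(G) = 3 (lower bound: χ ≥ ω).
The clique on [8, 10, 12] has size 3, forcing χ ≥ 3, and the coloring below uses 3 colors, so χ(G) = 3.
A valid 3-coloring: color 1: [7, 8, 13]; color 2: [6, 10, 11]; color 3: [9, 12].

χ(G) = 3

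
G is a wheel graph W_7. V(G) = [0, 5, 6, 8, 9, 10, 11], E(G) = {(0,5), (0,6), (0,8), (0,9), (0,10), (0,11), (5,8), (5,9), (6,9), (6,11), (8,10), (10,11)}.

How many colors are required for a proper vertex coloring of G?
χ(G) = 3

Clique number ω(G) = 3 (lower bound: χ ≥ ω).
The clique on [0, 8, 10] has size 3, forcing χ ≥ 3, and the coloring below uses 3 colors, so χ(G) = 3.
A valid 3-coloring: color 1: [0]; color 2: [8, 9, 11]; color 3: [5, 6, 10].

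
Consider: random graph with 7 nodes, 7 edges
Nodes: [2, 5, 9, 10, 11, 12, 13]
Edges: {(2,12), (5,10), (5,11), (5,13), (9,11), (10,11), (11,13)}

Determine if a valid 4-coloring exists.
A valid 4-coloring: color 1: [2, 11]; color 2: [5, 9, 12]; color 3: [10, 13].
(χ(G) = 3 ≤ 4.)

Yes, G is 4-colorable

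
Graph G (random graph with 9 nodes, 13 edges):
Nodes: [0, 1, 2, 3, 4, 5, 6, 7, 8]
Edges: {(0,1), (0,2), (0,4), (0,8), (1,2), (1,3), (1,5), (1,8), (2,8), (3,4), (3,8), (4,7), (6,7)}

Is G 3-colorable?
The clique on vertices [0, 1, 2, 8] has size 4 > 3, so it alone needs 4 colors.

No, G is not 3-colorable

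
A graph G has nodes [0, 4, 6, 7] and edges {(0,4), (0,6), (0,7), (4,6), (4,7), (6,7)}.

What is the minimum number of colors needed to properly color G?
χ(G) = 4

Clique number ω(G) = 4 (lower bound: χ ≥ ω).
The clique on [0, 4, 6, 7] has size 4, forcing χ ≥ 4, and the coloring below uses 4 colors, so χ(G) = 4.
A valid 4-coloring: color 1: [7]; color 2: [0]; color 3: [4]; color 4: [6].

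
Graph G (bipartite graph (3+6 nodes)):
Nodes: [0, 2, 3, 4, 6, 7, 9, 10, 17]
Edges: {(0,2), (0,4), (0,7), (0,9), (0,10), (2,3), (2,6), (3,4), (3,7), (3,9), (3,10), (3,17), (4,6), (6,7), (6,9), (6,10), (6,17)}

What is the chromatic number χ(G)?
χ(G) = 2

Clique number ω(G) = 2 (lower bound: χ ≥ ω).
The graph is bipartite (no odd cycle), so 2 colors suffice: χ(G) = 2.
A valid 2-coloring: color 1: [0, 3, 6]; color 2: [2, 4, 7, 9, 10, 17].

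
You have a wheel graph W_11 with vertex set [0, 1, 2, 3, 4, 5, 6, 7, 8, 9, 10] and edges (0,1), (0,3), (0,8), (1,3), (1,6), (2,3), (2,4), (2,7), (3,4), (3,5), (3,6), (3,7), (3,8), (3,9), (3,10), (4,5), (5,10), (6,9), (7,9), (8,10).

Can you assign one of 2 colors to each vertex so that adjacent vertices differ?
The clique on vertices [0, 3, 8] has size 3 > 2, so it alone needs 3 colors.

No, G is not 2-colorable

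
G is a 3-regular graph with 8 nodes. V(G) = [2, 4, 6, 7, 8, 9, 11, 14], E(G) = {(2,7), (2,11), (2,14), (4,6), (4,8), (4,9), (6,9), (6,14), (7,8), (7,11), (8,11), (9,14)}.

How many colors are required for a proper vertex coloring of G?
Clique number ω(G) = 3 (lower bound: χ ≥ ω).
The clique on [2, 7, 11] has size 3, forcing χ ≥ 3, and the coloring below uses 3 colors, so χ(G) = 3.
A valid 3-coloring: color 1: [4, 11, 14]; color 2: [2, 6, 8]; color 3: [7, 9].

χ(G) = 3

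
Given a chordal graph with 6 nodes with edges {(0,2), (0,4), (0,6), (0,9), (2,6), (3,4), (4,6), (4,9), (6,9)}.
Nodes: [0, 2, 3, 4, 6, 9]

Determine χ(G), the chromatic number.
Clique number ω(G) = 4 (lower bound: χ ≥ ω).
The clique on [0, 4, 6, 9] has size 4, forcing χ ≥ 4, and the coloring below uses 4 colors, so χ(G) = 4.
A valid 4-coloring: color 1: [3, 6]; color 2: [0]; color 3: [2, 4]; color 4: [9].

χ(G) = 4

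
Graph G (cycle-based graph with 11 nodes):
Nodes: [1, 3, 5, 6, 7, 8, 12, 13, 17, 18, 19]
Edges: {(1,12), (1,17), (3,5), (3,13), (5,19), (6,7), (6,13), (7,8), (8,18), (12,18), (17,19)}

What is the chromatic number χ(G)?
χ(G) = 3

Clique number ω(G) = 2 (lower bound: χ ≥ ω).
Odd cycle [8, 18, 12, 1, 17, 19, 5, 3, 13, 6, 7] needs 3 colors (χ ≥ 3).
The coloring below uses 3 colors, so χ(G) = 3.
A valid 3-coloring: color 1: [5, 6, 8, 12, 17]; color 2: [1, 3, 7, 18, 19]; color 3: [13].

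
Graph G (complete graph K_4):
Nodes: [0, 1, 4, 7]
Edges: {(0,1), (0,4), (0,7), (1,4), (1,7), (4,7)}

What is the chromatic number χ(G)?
χ(G) = 4

Clique number ω(G) = 4 (lower bound: χ ≥ ω).
The clique on [0, 1, 4, 7] has size 4, forcing χ ≥ 4, and the coloring below uses 4 colors, so χ(G) = 4.
A valid 4-coloring: color 1: [7]; color 2: [0]; color 3: [4]; color 4: [1].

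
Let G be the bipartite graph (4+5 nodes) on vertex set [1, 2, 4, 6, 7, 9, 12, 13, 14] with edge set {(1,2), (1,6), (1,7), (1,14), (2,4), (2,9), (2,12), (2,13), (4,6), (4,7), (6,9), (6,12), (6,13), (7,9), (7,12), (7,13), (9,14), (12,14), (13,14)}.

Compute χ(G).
Clique number ω(G) = 2 (lower bound: χ ≥ ω).
The graph is bipartite (no odd cycle), so 2 colors suffice: χ(G) = 2.
A valid 2-coloring: color 1: [2, 6, 7, 14]; color 2: [1, 4, 9, 12, 13].

χ(G) = 2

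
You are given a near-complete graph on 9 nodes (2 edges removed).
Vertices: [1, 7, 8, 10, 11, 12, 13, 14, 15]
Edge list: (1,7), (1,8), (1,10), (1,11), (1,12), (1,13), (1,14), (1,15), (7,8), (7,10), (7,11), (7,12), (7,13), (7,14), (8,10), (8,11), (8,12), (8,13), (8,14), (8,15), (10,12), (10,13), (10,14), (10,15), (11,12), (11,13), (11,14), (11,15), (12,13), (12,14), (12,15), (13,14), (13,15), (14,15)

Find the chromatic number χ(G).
χ(G) = 7

Clique number ω(G) = 7 (lower bound: χ ≥ ω).
The clique on [1, 8, 10, 12, 13, 14, 15] has size 7, forcing χ ≥ 7, and the coloring below uses 7 colors, so χ(G) = 7.
A valid 7-coloring: color 1: [12]; color 2: [1]; color 3: [8]; color 4: [14]; color 5: [13]; color 6: [10, 11]; color 7: [7, 15].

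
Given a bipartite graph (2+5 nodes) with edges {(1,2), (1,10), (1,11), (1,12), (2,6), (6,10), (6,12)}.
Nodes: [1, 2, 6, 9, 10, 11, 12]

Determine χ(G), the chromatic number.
Clique number ω(G) = 2 (lower bound: χ ≥ ω).
The graph is bipartite (no odd cycle), so 2 colors suffice: χ(G) = 2.
A valid 2-coloring: color 1: [1, 6, 9]; color 2: [2, 10, 11, 12].

χ(G) = 2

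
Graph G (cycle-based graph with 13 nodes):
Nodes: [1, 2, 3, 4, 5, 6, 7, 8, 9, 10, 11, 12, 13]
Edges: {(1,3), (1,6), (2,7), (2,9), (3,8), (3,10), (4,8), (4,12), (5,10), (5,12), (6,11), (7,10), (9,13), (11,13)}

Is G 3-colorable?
Yes, G is 3-colorable

A valid 3-coloring: color 1: [1, 8, 9, 10, 11, 12]; color 2: [3, 4, 5, 6, 7, 13]; color 3: [2].
(χ(G) = 3 ≤ 3.)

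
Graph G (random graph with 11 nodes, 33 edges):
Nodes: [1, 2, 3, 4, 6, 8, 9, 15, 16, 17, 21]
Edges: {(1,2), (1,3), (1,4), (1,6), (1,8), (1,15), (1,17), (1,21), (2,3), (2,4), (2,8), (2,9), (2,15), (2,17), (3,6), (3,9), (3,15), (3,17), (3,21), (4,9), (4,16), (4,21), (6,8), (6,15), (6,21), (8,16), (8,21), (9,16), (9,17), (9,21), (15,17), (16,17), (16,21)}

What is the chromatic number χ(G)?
Clique number ω(G) = 5 (lower bound: χ ≥ ω).
The clique on [1, 2, 3, 15, 17] has size 5, forcing χ ≥ 5, and the coloring below uses 5 colors, so χ(G) = 5.
A valid 5-coloring: color 1: [1, 9]; color 2: [15, 21]; color 3: [3, 4, 8]; color 4: [2, 6, 16]; color 5: [17].

χ(G) = 5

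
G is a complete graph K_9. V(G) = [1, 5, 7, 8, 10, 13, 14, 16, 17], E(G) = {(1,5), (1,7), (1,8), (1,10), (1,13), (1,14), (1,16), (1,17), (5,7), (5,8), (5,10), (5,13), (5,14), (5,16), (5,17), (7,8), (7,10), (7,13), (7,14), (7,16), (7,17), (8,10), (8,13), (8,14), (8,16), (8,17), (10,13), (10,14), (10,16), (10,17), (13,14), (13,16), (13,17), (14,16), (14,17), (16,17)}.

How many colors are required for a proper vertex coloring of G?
Clique number ω(G) = 9 (lower bound: χ ≥ ω).
The clique on [1, 5, 7, 8, 10, 13, 14, 16, 17] has size 9, forcing χ ≥ 9, and the coloring below uses 9 colors, so χ(G) = 9.
A valid 9-coloring: color 1: [7]; color 2: [1]; color 3: [14]; color 4: [13]; color 5: [10]; color 6: [16]; color 7: [17]; color 8: [8]; color 9: [5].

χ(G) = 9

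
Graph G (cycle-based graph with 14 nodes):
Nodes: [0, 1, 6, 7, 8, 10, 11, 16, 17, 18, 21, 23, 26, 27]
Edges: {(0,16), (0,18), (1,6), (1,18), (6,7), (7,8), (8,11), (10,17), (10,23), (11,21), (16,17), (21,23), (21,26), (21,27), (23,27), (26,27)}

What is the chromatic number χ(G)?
χ(G) = 3

Clique number ω(G) = 3 (lower bound: χ ≥ ω).
The clique on [21, 26, 27] has size 3, forcing χ ≥ 3, and the coloring below uses 3 colors, so χ(G) = 3.
A valid 3-coloring: color 1: [6, 8, 10, 16, 18, 21]; color 2: [0, 1, 7, 11, 17, 27]; color 3: [23, 26].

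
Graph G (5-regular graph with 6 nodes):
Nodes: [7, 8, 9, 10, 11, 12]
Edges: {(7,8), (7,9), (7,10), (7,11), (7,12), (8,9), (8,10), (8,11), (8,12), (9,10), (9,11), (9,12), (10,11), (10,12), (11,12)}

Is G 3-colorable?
The clique on vertices [7, 8, 9, 10, 11, 12] has size 6 > 3, so it alone needs 6 colors.

No, G is not 3-colorable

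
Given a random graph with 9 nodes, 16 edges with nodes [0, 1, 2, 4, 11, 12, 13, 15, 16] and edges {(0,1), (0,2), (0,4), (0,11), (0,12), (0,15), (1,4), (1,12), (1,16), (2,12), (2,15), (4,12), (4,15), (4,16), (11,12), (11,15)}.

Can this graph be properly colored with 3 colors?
The clique on vertices [0, 1, 4, 12] has size 4 > 3, so it alone needs 4 colors.

No, G is not 3-colorable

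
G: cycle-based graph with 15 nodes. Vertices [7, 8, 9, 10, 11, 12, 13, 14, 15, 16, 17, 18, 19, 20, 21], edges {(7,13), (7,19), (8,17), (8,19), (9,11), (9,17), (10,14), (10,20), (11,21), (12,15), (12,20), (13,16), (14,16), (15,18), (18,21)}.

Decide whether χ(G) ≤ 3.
Yes, G is 3-colorable

A valid 3-coloring: color 1: [11, 12, 13, 14, 17, 18, 19]; color 2: [7, 8, 9, 15, 16, 20, 21]; color 3: [10].
(χ(G) = 3 ≤ 3.)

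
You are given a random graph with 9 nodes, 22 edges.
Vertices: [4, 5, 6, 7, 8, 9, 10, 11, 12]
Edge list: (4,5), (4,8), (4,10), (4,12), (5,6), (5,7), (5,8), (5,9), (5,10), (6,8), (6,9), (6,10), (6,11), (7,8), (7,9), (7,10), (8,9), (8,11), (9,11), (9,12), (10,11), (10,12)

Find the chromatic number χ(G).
χ(G) = 4

Clique number ω(G) = 4 (lower bound: χ ≥ ω).
The clique on [6, 8, 9, 11] has size 4, forcing χ ≥ 4, and the coloring below uses 4 colors, so χ(G) = 4.
A valid 4-coloring: color 1: [4, 9]; color 2: [5, 11, 12]; color 3: [8, 10]; color 4: [6, 7].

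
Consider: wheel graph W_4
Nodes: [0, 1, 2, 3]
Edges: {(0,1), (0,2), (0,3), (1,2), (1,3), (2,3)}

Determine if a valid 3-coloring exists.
The clique on vertices [0, 1, 2, 3] has size 4 > 3, so it alone needs 4 colors.

No, G is not 3-colorable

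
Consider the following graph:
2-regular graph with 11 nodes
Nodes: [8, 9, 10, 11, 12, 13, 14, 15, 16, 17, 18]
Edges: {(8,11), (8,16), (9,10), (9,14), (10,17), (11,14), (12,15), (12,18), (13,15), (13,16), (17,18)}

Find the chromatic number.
χ(G) = 3

Clique number ω(G) = 2 (lower bound: χ ≥ ω).
Odd cycle [15, 12, 18, 17, 10, 9, 14, 11, 8, 16, 13] needs 3 colors (χ ≥ 3).
The coloring below uses 3 colors, so χ(G) = 3.
A valid 3-coloring: color 1: [9, 11, 15, 16, 17]; color 2: [8, 10, 12, 13, 14]; color 3: [18].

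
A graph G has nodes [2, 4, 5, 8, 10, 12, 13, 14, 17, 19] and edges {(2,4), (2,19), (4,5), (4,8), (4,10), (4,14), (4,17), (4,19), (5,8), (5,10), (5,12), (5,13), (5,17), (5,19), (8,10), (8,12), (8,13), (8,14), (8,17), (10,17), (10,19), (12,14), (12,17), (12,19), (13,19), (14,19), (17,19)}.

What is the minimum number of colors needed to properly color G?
Clique number ω(G) = 5 (lower bound: χ ≥ ω).
The clique on [4, 5, 8, 10, 17] has size 5, forcing χ ≥ 5, and the coloring below uses 5 colors, so χ(G) = 5.
A valid 5-coloring: color 1: [8, 19]; color 2: [2, 5, 14]; color 3: [4, 12, 13]; color 4: [17]; color 5: [10].

χ(G) = 5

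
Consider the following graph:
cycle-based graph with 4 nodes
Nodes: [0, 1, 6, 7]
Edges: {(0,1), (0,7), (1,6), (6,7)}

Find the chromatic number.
Clique number ω(G) = 2 (lower bound: χ ≥ ω).
The graph is bipartite (no odd cycle), so 2 colors suffice: χ(G) = 2.
A valid 2-coloring: color 1: [1, 7]; color 2: [0, 6].

χ(G) = 2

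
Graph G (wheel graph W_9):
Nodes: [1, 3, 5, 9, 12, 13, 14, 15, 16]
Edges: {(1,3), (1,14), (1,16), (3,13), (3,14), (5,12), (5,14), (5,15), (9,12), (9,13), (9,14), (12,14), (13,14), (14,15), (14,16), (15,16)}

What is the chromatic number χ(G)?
χ(G) = 3

Clique number ω(G) = 3 (lower bound: χ ≥ ω).
The clique on [1, 14, 16] has size 3, forcing χ ≥ 3, and the coloring below uses 3 colors, so χ(G) = 3.
A valid 3-coloring: color 1: [14]; color 2: [3, 5, 9, 16]; color 3: [1, 12, 13, 15].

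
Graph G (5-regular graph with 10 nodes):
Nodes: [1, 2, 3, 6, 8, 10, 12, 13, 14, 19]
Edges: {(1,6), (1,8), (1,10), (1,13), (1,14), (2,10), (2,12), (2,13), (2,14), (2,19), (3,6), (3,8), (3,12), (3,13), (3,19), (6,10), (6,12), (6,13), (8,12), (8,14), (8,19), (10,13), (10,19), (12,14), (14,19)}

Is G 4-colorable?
Yes, G is 4-colorable

A valid 4-coloring: color 1: [1, 12, 19]; color 2: [13, 14]; color 3: [2, 6, 8]; color 4: [3, 10].
(χ(G) = 4 ≤ 4.)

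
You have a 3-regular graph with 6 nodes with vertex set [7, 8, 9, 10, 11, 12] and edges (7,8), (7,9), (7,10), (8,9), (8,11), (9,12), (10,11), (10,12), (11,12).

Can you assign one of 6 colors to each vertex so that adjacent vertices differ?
A valid 6-coloring: color 1: [7, 11]; color 2: [9, 10]; color 3: [8, 12].
(χ(G) = 3 ≤ 6.)

Yes, G is 6-colorable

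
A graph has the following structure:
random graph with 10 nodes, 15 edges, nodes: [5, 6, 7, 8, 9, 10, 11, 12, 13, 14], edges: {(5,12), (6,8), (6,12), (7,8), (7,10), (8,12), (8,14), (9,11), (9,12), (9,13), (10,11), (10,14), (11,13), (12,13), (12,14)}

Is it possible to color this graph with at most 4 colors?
A valid 4-coloring: color 1: [7, 11, 12]; color 2: [5, 8, 10, 13]; color 3: [6, 9, 14].
(χ(G) = 3 ≤ 4.)

Yes, G is 4-colorable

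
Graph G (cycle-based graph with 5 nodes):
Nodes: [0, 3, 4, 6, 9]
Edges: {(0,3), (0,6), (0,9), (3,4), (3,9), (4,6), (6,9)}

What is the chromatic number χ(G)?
χ(G) = 3

Clique number ω(G) = 3 (lower bound: χ ≥ ω).
The clique on [0, 3, 9] has size 3, forcing χ ≥ 3, and the coloring below uses 3 colors, so χ(G) = 3.
A valid 3-coloring: color 1: [4, 9]; color 2: [3, 6]; color 3: [0].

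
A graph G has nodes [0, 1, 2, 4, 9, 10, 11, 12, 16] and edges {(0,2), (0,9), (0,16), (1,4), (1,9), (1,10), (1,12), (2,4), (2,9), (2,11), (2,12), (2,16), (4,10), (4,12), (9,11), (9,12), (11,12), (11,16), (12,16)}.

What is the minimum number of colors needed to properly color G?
Clique number ω(G) = 4 (lower bound: χ ≥ ω).
The clique on [2, 11, 12, 16] has size 4, forcing χ ≥ 4, and the coloring below uses 4 colors, so χ(G) = 4.
A valid 4-coloring: color 1: [1, 2]; color 2: [0, 10, 12]; color 3: [4, 9, 16]; color 4: [11].

χ(G) = 4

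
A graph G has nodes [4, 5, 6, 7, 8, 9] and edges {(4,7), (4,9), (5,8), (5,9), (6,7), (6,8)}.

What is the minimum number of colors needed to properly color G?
χ(G) = 2

Clique number ω(G) = 2 (lower bound: χ ≥ ω).
The graph is bipartite (no odd cycle), so 2 colors suffice: χ(G) = 2.
A valid 2-coloring: color 1: [4, 5, 6]; color 2: [7, 8, 9].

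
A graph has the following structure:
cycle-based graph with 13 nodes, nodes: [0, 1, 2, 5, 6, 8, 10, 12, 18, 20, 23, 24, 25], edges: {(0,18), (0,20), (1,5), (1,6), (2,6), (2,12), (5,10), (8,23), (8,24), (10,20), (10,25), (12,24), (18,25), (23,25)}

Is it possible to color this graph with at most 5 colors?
Yes, G is 5-colorable

A valid 5-coloring: color 1: [0, 5, 6, 8, 12, 25]; color 2: [1, 2, 10, 18, 23, 24]; color 3: [20].
(χ(G) = 3 ≤ 5.)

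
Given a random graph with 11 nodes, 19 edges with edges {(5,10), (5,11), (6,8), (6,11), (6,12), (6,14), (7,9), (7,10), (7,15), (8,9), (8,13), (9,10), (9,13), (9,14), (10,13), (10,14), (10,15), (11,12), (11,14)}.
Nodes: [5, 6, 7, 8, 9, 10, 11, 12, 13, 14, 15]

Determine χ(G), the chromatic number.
Clique number ω(G) = 3 (lower bound: χ ≥ ω).
The clique on [6, 11, 12] has size 3, forcing χ ≥ 3, and the coloring below uses 3 colors, so χ(G) = 3.
A valid 3-coloring: color 1: [8, 10, 11]; color 2: [5, 6, 9, 15]; color 3: [7, 12, 13, 14].

χ(G) = 3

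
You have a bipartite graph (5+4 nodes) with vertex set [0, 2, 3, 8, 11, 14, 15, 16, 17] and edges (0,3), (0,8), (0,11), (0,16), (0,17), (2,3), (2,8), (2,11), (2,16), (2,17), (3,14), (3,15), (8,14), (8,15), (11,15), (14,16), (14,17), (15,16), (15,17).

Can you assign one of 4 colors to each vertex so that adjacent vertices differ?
A valid 4-coloring: color 1: [0, 2, 14, 15]; color 2: [3, 8, 11, 16, 17].
(χ(G) = 2 ≤ 4.)

Yes, G is 4-colorable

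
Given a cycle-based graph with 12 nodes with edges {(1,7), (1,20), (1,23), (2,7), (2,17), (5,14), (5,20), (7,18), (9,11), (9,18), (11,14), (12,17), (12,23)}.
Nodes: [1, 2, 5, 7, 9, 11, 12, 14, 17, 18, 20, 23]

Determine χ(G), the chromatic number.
χ(G) = 2

Clique number ω(G) = 2 (lower bound: χ ≥ ω).
The graph is bipartite (no odd cycle), so 2 colors suffice: χ(G) = 2.
A valid 2-coloring: color 1: [7, 9, 14, 17, 20, 23]; color 2: [1, 2, 5, 11, 12, 18].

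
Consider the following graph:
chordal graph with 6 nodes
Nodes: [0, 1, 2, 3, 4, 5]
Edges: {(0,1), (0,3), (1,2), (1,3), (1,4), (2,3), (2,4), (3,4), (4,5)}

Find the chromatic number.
Clique number ω(G) = 4 (lower bound: χ ≥ ω).
The clique on [1, 2, 3, 4] has size 4, forcing χ ≥ 4, and the coloring below uses 4 colors, so χ(G) = 4.
A valid 4-coloring: color 1: [0, 4]; color 2: [3, 5]; color 3: [1]; color 4: [2].

χ(G) = 4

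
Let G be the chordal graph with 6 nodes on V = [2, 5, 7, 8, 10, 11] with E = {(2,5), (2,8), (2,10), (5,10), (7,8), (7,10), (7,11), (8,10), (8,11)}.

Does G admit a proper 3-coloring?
A valid 3-coloring: color 1: [10, 11]; color 2: [5, 8]; color 3: [2, 7].
(χ(G) = 3 ≤ 3.)

Yes, G is 3-colorable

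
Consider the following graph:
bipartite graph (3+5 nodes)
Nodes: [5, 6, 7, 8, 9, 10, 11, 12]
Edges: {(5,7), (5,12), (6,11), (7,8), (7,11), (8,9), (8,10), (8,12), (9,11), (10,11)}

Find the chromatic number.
Clique number ω(G) = 2 (lower bound: χ ≥ ω).
The graph is bipartite (no odd cycle), so 2 colors suffice: χ(G) = 2.
A valid 2-coloring: color 1: [5, 8, 11]; color 2: [6, 7, 9, 10, 12].

χ(G) = 2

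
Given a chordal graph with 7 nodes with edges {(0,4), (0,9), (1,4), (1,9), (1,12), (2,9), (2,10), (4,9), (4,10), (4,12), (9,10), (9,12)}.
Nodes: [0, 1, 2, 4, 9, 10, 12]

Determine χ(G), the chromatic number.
Clique number ω(G) = 4 (lower bound: χ ≥ ω).
The clique on [1, 4, 9, 12] has size 4, forcing χ ≥ 4, and the coloring below uses 4 colors, so χ(G) = 4.
A valid 4-coloring: color 1: [9]; color 2: [2, 4]; color 3: [0, 10, 12]; color 4: [1].

χ(G) = 4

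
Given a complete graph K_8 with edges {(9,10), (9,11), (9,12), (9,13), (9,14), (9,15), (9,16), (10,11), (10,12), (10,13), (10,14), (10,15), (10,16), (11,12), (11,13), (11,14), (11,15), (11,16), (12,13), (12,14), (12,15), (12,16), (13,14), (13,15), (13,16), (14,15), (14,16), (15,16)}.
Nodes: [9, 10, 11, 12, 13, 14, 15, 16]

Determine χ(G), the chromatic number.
χ(G) = 8

Clique number ω(G) = 8 (lower bound: χ ≥ ω).
The clique on [9, 10, 11, 12, 13, 14, 15, 16] has size 8, forcing χ ≥ 8, and the coloring below uses 8 colors, so χ(G) = 8.
A valid 8-coloring: color 1: [11]; color 2: [15]; color 3: [10]; color 4: [9]; color 5: [13]; color 6: [12]; color 7: [14]; color 8: [16].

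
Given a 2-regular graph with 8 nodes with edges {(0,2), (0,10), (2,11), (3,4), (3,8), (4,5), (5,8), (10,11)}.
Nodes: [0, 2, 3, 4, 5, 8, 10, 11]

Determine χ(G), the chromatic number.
χ(G) = 2

Clique number ω(G) = 2 (lower bound: χ ≥ ω).
The graph is bipartite (no odd cycle), so 2 colors suffice: χ(G) = 2.
A valid 2-coloring: color 1: [0, 3, 5, 11]; color 2: [2, 4, 8, 10].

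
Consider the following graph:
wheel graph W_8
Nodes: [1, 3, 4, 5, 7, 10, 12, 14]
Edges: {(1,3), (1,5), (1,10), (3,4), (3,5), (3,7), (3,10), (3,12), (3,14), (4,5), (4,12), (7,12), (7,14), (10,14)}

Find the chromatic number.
Clique number ω(G) = 3 (lower bound: χ ≥ ω).
Odd cycle [4, 12, 7, 14, 10, 1, 5] needs 3 colors (χ ≥ 3).
Vertex 3 is adjacent to every vertex of [1, 4, 5, 7, 10, 12, 14], which already need 3 colors among themselves, so 3 needs a new color (χ ≥ 4).
The coloring below uses 4 colors, so χ(G) = 4.
A valid 4-coloring: color 1: [3]; color 2: [1, 4, 7]; color 3: [5, 12, 14]; color 4: [10].

χ(G) = 4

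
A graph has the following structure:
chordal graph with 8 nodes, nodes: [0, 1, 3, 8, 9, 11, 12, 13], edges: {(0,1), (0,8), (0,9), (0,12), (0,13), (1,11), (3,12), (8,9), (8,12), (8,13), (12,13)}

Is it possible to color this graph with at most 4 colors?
A valid 4-coloring: color 1: [0, 3, 11]; color 2: [1, 9, 12]; color 3: [8]; color 4: [13].
(χ(G) = 4 ≤ 4.)

Yes, G is 4-colorable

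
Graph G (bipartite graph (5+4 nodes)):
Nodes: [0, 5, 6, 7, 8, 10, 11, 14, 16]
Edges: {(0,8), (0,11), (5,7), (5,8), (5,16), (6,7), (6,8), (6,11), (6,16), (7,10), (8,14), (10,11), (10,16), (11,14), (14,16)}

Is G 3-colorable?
Yes, G is 3-colorable

A valid 3-coloring: color 1: [0, 5, 6, 10, 14]; color 2: [7, 8, 11, 16].
(χ(G) = 2 ≤ 3.)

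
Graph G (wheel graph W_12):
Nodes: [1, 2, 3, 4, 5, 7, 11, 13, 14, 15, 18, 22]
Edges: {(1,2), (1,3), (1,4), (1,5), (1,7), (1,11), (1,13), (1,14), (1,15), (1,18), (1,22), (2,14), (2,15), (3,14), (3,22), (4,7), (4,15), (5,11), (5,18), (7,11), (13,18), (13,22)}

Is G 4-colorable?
Yes, G is 4-colorable

A valid 4-coloring: color 1: [1]; color 2: [5, 7, 13, 14, 15]; color 3: [2, 4, 11, 18, 22]; color 4: [3].
(χ(G) = 4 ≤ 4.)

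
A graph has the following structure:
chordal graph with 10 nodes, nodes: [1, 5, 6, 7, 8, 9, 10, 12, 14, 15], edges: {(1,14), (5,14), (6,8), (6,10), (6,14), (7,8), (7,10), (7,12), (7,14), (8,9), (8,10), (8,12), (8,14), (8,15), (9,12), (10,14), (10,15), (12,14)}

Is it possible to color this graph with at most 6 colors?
A valid 6-coloring: color 1: [9, 14, 15]; color 2: [1, 5, 8]; color 3: [10, 12]; color 4: [6, 7].
(χ(G) = 4 ≤ 6.)

Yes, G is 6-colorable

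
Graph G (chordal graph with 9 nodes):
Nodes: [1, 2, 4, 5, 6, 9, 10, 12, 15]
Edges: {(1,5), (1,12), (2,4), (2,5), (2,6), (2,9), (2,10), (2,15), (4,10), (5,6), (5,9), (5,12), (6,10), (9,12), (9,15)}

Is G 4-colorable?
Yes, G is 4-colorable

A valid 4-coloring: color 1: [2, 12]; color 2: [5, 10, 15]; color 3: [1, 4, 6, 9].
(χ(G) = 3 ≤ 4.)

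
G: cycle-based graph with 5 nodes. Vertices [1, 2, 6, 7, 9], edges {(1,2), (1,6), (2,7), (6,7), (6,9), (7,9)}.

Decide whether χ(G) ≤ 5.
A valid 5-coloring: color 1: [1, 7]; color 2: [2, 6]; color 3: [9].
(χ(G) = 3 ≤ 5.)

Yes, G is 5-colorable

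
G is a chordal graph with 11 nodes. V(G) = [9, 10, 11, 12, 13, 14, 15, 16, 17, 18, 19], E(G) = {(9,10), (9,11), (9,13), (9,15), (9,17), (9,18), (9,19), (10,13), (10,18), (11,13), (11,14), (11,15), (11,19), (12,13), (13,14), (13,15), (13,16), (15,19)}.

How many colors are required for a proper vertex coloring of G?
Clique number ω(G) = 4 (lower bound: χ ≥ ω).
The clique on [9, 11, 15, 19] has size 4, forcing χ ≥ 4, and the coloring below uses 4 colors, so χ(G) = 4.
A valid 4-coloring: color 1: [9, 12, 14, 16]; color 2: [13, 17, 18, 19]; color 3: [10, 11]; color 4: [15].

χ(G) = 4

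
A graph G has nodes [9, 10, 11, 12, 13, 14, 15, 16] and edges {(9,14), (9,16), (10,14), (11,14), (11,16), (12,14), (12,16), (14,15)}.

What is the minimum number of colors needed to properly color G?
Clique number ω(G) = 2 (lower bound: χ ≥ ω).
The graph is bipartite (no odd cycle), so 2 colors suffice: χ(G) = 2.
A valid 2-coloring: color 1: [13, 14, 16]; color 2: [9, 10, 11, 12, 15].

χ(G) = 2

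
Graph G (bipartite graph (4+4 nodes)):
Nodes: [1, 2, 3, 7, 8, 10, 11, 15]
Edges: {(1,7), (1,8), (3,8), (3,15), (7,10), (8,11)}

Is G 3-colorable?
A valid 3-coloring: color 1: [2, 7, 8, 15]; color 2: [1, 3, 10, 11].
(χ(G) = 2 ≤ 3.)

Yes, G is 3-colorable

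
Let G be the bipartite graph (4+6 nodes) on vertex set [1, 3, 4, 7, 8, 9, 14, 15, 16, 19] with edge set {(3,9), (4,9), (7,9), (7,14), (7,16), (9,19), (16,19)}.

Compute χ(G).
Clique number ω(G) = 2 (lower bound: χ ≥ ω).
The graph is bipartite (no odd cycle), so 2 colors suffice: χ(G) = 2.
A valid 2-coloring: color 1: [1, 8, 9, 14, 15, 16]; color 2: [3, 4, 7, 19].

χ(G) = 2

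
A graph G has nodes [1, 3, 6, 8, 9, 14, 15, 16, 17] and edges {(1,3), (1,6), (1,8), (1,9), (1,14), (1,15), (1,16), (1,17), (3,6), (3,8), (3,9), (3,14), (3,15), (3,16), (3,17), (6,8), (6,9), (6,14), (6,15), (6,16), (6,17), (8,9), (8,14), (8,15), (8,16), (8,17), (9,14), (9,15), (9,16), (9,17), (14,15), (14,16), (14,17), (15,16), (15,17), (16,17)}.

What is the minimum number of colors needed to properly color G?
χ(G) = 9

Clique number ω(G) = 9 (lower bound: χ ≥ ω).
The clique on [1, 3, 6, 8, 9, 14, 15, 16, 17] has size 9, forcing χ ≥ 9, and the coloring below uses 9 colors, so χ(G) = 9.
A valid 9-coloring: color 1: [1]; color 2: [15]; color 3: [9]; color 4: [6]; color 5: [8]; color 6: [16]; color 7: [17]; color 8: [3]; color 9: [14].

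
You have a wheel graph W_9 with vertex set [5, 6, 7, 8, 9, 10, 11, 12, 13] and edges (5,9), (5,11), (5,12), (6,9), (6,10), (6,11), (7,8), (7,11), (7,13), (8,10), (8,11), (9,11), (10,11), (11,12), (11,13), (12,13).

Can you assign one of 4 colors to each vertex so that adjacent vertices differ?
A valid 4-coloring: color 1: [11]; color 2: [7, 9, 10, 12]; color 3: [5, 6, 8, 13].
(χ(G) = 3 ≤ 4.)

Yes, G is 4-colorable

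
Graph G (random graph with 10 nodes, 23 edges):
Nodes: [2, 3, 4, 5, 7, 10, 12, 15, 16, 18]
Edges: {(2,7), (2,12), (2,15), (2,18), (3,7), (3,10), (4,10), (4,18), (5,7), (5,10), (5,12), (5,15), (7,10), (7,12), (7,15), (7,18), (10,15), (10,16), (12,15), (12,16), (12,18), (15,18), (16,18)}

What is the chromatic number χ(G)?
Clique number ω(G) = 5 (lower bound: χ ≥ ω).
The clique on [2, 7, 12, 15, 18] has size 5, forcing χ ≥ 5, and the coloring below uses 5 colors, so χ(G) = 5.
A valid 5-coloring: color 1: [4, 7, 16]; color 2: [10, 12]; color 3: [3, 15]; color 4: [5, 18]; color 5: [2].

χ(G) = 5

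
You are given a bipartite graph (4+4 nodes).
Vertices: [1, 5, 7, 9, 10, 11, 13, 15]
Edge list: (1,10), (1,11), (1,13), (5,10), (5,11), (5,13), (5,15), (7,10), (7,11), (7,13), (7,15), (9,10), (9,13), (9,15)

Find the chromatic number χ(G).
Clique number ω(G) = 2 (lower bound: χ ≥ ω).
The graph is bipartite (no odd cycle), so 2 colors suffice: χ(G) = 2.
A valid 2-coloring: color 1: [1, 5, 7, 9]; color 2: [10, 11, 13, 15].

χ(G) = 2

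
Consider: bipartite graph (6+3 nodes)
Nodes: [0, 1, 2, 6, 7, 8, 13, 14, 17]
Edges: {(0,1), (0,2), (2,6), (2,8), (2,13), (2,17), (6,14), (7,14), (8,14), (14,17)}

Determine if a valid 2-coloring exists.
A valid 2-coloring: color 1: [1, 2, 14]; color 2: [0, 6, 7, 8, 13, 17].
(χ(G) = 2 ≤ 2.)

Yes, G is 2-colorable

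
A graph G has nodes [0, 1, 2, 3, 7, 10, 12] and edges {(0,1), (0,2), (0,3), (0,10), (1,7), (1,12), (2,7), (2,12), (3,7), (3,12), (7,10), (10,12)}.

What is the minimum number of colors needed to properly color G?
χ(G) = 2

Clique number ω(G) = 2 (lower bound: χ ≥ ω).
The graph is bipartite (no odd cycle), so 2 colors suffice: χ(G) = 2.
A valid 2-coloring: color 1: [0, 7, 12]; color 2: [1, 2, 3, 10].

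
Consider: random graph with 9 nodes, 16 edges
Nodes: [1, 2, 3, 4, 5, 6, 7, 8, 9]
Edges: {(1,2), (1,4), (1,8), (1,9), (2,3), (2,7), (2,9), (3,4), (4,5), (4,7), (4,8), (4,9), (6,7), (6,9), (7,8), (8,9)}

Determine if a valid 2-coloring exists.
No, G is not 2-colorable

The clique on vertices [1, 4, 8, 9] has size 4 > 2, so it alone needs 4 colors.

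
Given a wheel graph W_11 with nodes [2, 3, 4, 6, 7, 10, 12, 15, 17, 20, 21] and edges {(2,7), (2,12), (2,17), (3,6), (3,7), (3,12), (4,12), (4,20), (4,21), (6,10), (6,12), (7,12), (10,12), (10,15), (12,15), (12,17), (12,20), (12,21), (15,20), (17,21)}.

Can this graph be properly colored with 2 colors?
The clique on vertices [2, 12, 17] has size 3 > 2, so it alone needs 3 colors.

No, G is not 2-colorable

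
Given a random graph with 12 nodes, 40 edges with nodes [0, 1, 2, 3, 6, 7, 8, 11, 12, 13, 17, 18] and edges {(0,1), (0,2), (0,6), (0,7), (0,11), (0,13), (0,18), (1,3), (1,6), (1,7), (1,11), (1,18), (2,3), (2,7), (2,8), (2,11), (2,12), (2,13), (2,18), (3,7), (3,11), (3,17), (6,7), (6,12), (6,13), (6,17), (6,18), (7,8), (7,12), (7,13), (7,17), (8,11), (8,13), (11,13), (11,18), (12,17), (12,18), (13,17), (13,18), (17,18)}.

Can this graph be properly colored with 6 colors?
A valid 6-coloring: color 1: [7, 18]; color 2: [1, 12, 13]; color 3: [2, 6]; color 4: [0, 3, 8]; color 5: [11, 17].
(χ(G) = 5 ≤ 6.)

Yes, G is 6-colorable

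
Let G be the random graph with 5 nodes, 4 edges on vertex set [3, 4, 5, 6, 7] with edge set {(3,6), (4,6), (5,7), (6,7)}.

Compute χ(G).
Clique number ω(G) = 2 (lower bound: χ ≥ ω).
The graph is bipartite (no odd cycle), so 2 colors suffice: χ(G) = 2.
A valid 2-coloring: color 1: [5, 6]; color 2: [3, 4, 7].

χ(G) = 2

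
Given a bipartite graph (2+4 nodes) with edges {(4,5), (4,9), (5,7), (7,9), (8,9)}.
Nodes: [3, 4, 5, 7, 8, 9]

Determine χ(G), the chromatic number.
χ(G) = 2

Clique number ω(G) = 2 (lower bound: χ ≥ ω).
The graph is bipartite (no odd cycle), so 2 colors suffice: χ(G) = 2.
A valid 2-coloring: color 1: [3, 5, 9]; color 2: [4, 7, 8].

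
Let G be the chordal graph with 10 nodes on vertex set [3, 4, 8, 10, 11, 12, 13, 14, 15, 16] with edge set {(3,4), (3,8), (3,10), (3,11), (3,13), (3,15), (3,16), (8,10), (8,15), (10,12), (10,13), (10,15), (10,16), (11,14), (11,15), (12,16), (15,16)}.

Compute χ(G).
χ(G) = 4

Clique number ω(G) = 4 (lower bound: χ ≥ ω).
The clique on [3, 8, 10, 15] has size 4, forcing χ ≥ 4, and the coloring below uses 4 colors, so χ(G) = 4.
A valid 4-coloring: color 1: [3, 12, 14]; color 2: [4, 10, 11]; color 3: [13, 15]; color 4: [8, 16].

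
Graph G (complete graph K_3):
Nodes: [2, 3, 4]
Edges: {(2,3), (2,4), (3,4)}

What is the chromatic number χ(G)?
Clique number ω(G) = 3 (lower bound: χ ≥ ω).
The clique on [2, 3, 4] has size 3, forcing χ ≥ 3, and the coloring below uses 3 colors, so χ(G) = 3.
A valid 3-coloring: color 1: [4]; color 2: [2]; color 3: [3].

χ(G) = 3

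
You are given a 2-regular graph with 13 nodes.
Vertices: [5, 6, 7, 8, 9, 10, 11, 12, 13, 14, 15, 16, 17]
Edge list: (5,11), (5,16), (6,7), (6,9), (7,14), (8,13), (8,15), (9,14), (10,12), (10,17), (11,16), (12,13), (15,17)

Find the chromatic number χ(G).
Clique number ω(G) = 3 (lower bound: χ ≥ ω).
The clique on [5, 11, 16] has size 3, forcing χ ≥ 3, and the coloring below uses 3 colors, so χ(G) = 3.
A valid 3-coloring: color 1: [7, 8, 9, 12, 16, 17]; color 2: [6, 10, 11, 13, 14, 15]; color 3: [5].

χ(G) = 3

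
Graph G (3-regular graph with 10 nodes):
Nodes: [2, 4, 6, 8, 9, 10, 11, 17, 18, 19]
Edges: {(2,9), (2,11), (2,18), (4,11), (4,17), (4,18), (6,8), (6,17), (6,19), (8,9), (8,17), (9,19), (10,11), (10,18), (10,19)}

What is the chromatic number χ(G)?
χ(G) = 3

Clique number ω(G) = 3 (lower bound: χ ≥ ω).
The clique on [6, 8, 17] has size 3, forcing χ ≥ 3, and the coloring below uses 3 colors, so χ(G) = 3.
A valid 3-coloring: color 1: [4, 6, 9, 10]; color 2: [11, 17, 18, 19]; color 3: [2, 8].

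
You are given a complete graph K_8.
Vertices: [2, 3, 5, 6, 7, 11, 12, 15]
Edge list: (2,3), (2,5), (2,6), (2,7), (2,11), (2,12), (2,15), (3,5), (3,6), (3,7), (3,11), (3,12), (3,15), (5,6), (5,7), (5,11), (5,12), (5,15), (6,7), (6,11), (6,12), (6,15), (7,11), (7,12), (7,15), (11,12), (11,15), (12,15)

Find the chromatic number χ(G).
χ(G) = 8

Clique number ω(G) = 8 (lower bound: χ ≥ ω).
The clique on [2, 3, 5, 6, 7, 11, 12, 15] has size 8, forcing χ ≥ 8, and the coloring below uses 8 colors, so χ(G) = 8.
A valid 8-coloring: color 1: [15]; color 2: [2]; color 3: [11]; color 4: [7]; color 5: [12]; color 6: [5]; color 7: [6]; color 8: [3].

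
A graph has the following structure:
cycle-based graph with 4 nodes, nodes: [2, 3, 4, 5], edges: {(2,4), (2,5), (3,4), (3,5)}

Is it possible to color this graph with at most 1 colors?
Edge (2,4) forces its endpoints to differ, so 1 color is not enough.

No, G is not 1-colorable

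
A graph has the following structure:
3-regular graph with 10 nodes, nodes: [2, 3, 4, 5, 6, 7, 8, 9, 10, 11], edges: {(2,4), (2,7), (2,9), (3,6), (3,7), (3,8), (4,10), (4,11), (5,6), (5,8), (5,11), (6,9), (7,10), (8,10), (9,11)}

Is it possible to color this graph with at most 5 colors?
Yes, G is 5-colorable

A valid 5-coloring: color 1: [4, 7, 8, 9]; color 2: [2, 3, 5, 10]; color 3: [6, 11].
(χ(G) = 3 ≤ 5.)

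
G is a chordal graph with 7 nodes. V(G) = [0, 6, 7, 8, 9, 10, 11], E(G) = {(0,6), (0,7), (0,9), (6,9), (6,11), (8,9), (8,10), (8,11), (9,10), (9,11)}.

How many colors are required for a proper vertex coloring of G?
Clique number ω(G) = 3 (lower bound: χ ≥ ω).
The clique on [8, 9, 10] has size 3, forcing χ ≥ 3, and the coloring below uses 3 colors, so χ(G) = 3.
A valid 3-coloring: color 1: [7, 9]; color 2: [6, 8]; color 3: [0, 10, 11].

χ(G) = 3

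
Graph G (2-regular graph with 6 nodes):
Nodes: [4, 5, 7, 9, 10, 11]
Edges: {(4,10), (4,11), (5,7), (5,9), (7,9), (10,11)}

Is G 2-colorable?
No, G is not 2-colorable

The clique on vertices [5, 7, 9] has size 3 > 2, so it alone needs 3 colors.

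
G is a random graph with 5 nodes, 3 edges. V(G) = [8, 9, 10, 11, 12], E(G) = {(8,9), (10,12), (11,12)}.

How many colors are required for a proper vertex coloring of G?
χ(G) = 2

Clique number ω(G) = 2 (lower bound: χ ≥ ω).
The graph is bipartite (no odd cycle), so 2 colors suffice: χ(G) = 2.
A valid 2-coloring: color 1: [9, 12]; color 2: [8, 10, 11].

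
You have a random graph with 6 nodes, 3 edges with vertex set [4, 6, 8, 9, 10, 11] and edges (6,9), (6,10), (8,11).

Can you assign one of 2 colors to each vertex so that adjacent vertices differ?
Yes, G is 2-colorable

A valid 2-coloring: color 1: [4, 6, 8]; color 2: [9, 10, 11].
(χ(G) = 2 ≤ 2.)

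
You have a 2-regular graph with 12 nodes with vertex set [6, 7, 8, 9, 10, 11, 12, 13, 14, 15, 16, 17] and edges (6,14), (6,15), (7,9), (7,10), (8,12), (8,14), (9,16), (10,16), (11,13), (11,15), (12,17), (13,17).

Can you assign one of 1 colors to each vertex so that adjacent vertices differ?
No, G is not 1-colorable

Edge (6,14) forces its endpoints to differ, so 1 color is not enough.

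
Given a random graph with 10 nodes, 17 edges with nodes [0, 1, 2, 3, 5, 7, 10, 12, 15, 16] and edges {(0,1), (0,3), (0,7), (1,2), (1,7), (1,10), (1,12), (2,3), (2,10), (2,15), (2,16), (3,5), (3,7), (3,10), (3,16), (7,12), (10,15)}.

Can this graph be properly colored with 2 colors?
No, G is not 2-colorable

The clique on vertices [1, 2, 10] has size 3 > 2, so it alone needs 3 colors.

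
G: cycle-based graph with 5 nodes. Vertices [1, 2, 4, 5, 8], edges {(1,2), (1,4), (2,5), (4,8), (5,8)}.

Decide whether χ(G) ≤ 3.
A valid 3-coloring: color 1: [4, 5]; color 2: [2, 8]; color 3: [1].
(χ(G) = 3 ≤ 3.)

Yes, G is 3-colorable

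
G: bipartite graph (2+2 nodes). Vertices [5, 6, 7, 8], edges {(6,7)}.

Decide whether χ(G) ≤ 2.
A valid 2-coloring: color 1: [5, 6, 8]; color 2: [7].
(χ(G) = 2 ≤ 2.)

Yes, G is 2-colorable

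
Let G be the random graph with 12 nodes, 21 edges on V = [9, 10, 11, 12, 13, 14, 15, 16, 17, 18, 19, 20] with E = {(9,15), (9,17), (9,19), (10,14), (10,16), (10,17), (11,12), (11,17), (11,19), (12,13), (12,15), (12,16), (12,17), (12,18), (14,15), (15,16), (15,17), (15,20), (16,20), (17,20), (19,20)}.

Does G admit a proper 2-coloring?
The clique on vertices [9, 15, 17] has size 3 > 2, so it alone needs 3 colors.

No, G is not 2-colorable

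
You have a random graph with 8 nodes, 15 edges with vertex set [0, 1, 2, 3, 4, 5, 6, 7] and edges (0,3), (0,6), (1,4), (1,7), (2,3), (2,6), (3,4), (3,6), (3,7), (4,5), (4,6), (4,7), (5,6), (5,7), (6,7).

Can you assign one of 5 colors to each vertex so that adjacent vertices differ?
Yes, G is 5-colorable

A valid 5-coloring: color 1: [1, 6]; color 2: [0, 2, 4]; color 3: [3, 5]; color 4: [7].
(χ(G) = 4 ≤ 5.)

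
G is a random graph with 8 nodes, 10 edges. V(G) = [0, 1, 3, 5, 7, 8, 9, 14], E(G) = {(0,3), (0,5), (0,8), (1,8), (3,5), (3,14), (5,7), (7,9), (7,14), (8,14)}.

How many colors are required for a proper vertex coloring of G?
Clique number ω(G) = 3 (lower bound: χ ≥ ω).
The clique on [0, 3, 5] has size 3, forcing χ ≥ 3, and the coloring below uses 3 colors, so χ(G) = 3.
A valid 3-coloring: color 1: [0, 1, 9, 14]; color 2: [5, 8]; color 3: [3, 7].

χ(G) = 3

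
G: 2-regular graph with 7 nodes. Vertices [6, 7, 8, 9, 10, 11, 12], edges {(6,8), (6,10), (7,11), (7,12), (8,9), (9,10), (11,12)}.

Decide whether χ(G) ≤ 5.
A valid 5-coloring: color 1: [6, 9, 11]; color 2: [8, 10, 12]; color 3: [7].
(χ(G) = 3 ≤ 5.)

Yes, G is 5-colorable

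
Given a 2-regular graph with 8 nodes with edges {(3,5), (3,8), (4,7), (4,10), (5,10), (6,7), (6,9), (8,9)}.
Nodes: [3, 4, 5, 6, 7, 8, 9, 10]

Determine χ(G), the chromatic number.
χ(G) = 2

Clique number ω(G) = 2 (lower bound: χ ≥ ω).
The graph is bipartite (no odd cycle), so 2 colors suffice: χ(G) = 2.
A valid 2-coloring: color 1: [4, 5, 6, 8]; color 2: [3, 7, 9, 10].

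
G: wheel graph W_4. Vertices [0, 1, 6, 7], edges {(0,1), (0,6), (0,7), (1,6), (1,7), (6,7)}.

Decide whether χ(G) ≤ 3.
The clique on vertices [0, 1, 6, 7] has size 4 > 3, so it alone needs 4 colors.

No, G is not 3-colorable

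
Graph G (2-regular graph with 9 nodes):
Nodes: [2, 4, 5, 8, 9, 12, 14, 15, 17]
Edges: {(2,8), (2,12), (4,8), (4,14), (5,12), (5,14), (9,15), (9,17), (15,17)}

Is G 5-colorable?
A valid 5-coloring: color 1: [2, 4, 5, 17]; color 2: [8, 9, 12, 14]; color 3: [15].
(χ(G) = 3 ≤ 5.)

Yes, G is 5-colorable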